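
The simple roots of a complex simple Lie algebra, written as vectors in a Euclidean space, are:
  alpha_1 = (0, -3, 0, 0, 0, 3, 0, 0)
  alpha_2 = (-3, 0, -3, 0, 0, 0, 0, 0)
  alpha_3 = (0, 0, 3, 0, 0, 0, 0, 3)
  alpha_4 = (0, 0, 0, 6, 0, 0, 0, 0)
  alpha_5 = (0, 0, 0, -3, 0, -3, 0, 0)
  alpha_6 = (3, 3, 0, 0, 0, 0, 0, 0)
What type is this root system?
Compute the Cartan integers a_ij = 2(alpha_i, alpha_j)/(alpha_j, alpha_j); the resulting 6x6 Cartan matrix is
[[2, 0, 0, 0, -1, -1], [0, 2, -1, 0, 0, -1], [0, -1, 2, 0, 0, 0], [0, 0, 0, 2, -2, 0], [-1, 0, 0, -1, 2, 0], [-1, -1, 0, 0, 0, 2]].
The roots have two lengths (squared-length ratio 2:1); the short ones are alpha_{1,2,3,5,6}. The associated Dynkin diagram is a chain of 6 nodes with a double edge at one end; the terminal node there is the unique long simple root (C_6), so the type is C_6 (the algebra sp(12)).

C6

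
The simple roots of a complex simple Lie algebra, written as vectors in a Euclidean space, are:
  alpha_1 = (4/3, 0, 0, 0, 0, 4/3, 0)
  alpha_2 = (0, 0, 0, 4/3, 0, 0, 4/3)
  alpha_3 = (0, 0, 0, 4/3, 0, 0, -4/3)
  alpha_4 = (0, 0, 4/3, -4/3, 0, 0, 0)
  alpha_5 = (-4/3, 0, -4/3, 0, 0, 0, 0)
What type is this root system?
Compute the Cartan integers a_ij = 2(alpha_i, alpha_j)/(alpha_j, alpha_j); the resulting 5x5 Cartan matrix is
[[2, 0, 0, 0, -1], [0, 2, 0, -1, 0], [0, 0, 2, -1, 0], [0, -1, -1, 2, -1], [-1, 0, 0, -1, 2]].
All simple roots have the same length, so the diagram is simply laced. The associated Dynkin diagram is a chain of 3 nodes with a fork of two nodes at one end (D_5), so the type is D_5 (the algebra so(10)).

D_5 (so(10))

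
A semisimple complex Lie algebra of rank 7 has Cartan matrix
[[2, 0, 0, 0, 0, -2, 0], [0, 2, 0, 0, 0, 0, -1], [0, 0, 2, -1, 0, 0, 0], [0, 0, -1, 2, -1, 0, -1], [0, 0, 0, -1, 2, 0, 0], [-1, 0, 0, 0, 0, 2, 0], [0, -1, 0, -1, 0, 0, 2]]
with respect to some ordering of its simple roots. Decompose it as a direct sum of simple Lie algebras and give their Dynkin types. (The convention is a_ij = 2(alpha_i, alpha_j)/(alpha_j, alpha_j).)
The diagram associated to this matrix has two connected components: the simple roots {alpha_1, alpha_6} form a chain of 2 nodes with a double edge at one end; the terminal node there is the unique short simple root (B_2), and {alpha_2, alpha_3, alpha_4, alpha_5, alpha_7} form a chain of 3 nodes with a fork of two nodes at one end (D_5). A semisimple Lie algebra decomposes uniquely as the direct sum of simple ideals, one per connected component of its Dynkin diagram, so g ≅ B_2 ⊕ D_5 (dimension 10 + 45 = 55).

B_2 (so(5)) + D_5 (so(10))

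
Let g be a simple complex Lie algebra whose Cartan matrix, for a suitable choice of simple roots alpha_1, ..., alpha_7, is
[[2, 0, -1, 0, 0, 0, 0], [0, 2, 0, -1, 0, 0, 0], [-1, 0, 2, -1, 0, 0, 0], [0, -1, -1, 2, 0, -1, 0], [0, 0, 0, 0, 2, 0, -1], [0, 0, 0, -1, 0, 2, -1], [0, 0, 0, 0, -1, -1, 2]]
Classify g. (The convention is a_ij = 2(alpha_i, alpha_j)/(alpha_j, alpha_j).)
The matrix has rank 7 with 2's on the diagonal. Reading the off-diagonal entries as Dynkin edges (a single edge where a_ij = a_ji = -1; a double or triple edge where a_ij * a_ji = 2 or 3), the diagram is a chain of 6 nodes with one extra node attached to the third node from one end (E_7). One simple-root ordering that puts it in standard form is (alpha_1, alpha_2, alpha_3, alpha_4, alpha_6, alpha_7, alpha_5). So the algebra is type E_7.

E7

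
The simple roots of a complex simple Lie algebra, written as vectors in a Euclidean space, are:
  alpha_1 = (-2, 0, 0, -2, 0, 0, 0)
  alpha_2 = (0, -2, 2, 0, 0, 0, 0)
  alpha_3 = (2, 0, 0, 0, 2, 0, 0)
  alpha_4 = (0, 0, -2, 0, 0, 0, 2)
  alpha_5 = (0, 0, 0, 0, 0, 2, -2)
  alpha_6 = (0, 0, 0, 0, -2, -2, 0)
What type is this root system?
A_6

Compute the Cartan integers a_ij = 2(alpha_i, alpha_j)/(alpha_j, alpha_j); the resulting 6x6 Cartan matrix is
[[2, 0, -1, 0, 0, 0], [0, 2, 0, -1, 0, 0], [-1, 0, 2, 0, 0, -1], [0, -1, 0, 2, -1, 0], [0, 0, 0, -1, 2, -1], [0, 0, -1, 0, -1, 2]].
All simple roots have the same length, so the diagram is simply laced. The associated Dynkin diagram is a chain of 6 nodes with single edges (A_6), so the type is A_6 (the algebra sl(7)).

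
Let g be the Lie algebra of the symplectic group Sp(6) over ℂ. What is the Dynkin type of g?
This is sp(6), which has dimension 6(6+1)/2 = 21 and rank 6/2 = 3. In the classification of classical Lie algebras, the symplectic algebra sp(2n) has type C_n; here n = 3, so the Dynkin diagram is a chain of 3 nodes with a double edge at one end; the terminal node there is the unique long simple root (C_3). Hence the type is C_3.

type C_3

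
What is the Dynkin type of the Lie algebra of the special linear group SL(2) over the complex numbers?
A1

This is sl(2), which has dimension 2^2 - 1 = 3 and rank 2 - 1 = 1 (a Cartan subalgebra is the diagonal traceless matrices). In the classification of classical Lie algebras, the special linear algebra sl(n+1) has type A_n; here n = 1, so the Dynkin diagram is a chain of 1 nodes with single edges (A_1). Hence the type is A_1.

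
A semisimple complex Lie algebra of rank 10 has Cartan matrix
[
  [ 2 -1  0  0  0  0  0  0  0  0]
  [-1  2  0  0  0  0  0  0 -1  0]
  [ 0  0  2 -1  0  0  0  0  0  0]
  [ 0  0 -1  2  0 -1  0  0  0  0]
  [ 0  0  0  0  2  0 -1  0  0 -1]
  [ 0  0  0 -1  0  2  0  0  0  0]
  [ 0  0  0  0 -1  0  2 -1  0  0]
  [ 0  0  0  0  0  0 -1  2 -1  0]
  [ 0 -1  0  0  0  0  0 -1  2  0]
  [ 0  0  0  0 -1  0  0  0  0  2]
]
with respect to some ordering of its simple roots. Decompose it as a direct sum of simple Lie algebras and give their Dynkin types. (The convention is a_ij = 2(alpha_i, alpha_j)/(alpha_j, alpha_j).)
The diagram associated to this matrix has two connected components: the simple roots {alpha_3, alpha_4, alpha_6} form a chain of 3 nodes with single edges (A_3), and {alpha_1, alpha_2, alpha_5, alpha_7, alpha_8, alpha_9, alpha_10} form a chain of 7 nodes with single edges (A_7). A semisimple Lie algebra decomposes uniquely as the direct sum of simple ideals, one per connected component of its Dynkin diagram, so g ≅ A_3 ⊕ A_7 (dimension 15 + 63 = 78).

A3 ⊕ A7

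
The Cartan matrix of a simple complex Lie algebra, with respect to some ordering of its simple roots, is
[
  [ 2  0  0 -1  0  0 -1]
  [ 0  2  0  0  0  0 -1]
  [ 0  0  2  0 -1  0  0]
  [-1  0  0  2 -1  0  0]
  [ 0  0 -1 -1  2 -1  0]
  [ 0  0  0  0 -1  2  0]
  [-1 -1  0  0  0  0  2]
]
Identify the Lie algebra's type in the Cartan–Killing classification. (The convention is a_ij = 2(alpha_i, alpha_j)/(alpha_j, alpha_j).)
D_7

The matrix has rank 7 with 2's on the diagonal. Reading the off-diagonal entries as Dynkin edges (a single edge where a_ij = a_ji = -1; a double or triple edge where a_ij * a_ji = 2 or 3), the diagram is a chain of 5 nodes with a fork of two nodes at one end (D_7). One simple-root ordering that puts it in standard form is (alpha_2, alpha_7, alpha_1, alpha_4, alpha_5, alpha_6, alpha_3). So the algebra is type D_7, i.e. so(14).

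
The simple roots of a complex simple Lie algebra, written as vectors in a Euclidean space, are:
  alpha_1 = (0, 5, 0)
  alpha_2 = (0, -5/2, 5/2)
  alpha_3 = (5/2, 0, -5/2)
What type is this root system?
C_3 (sp(6))

Compute the Cartan integers a_ij = 2(alpha_i, alpha_j)/(alpha_j, alpha_j); the resulting 3x3 Cartan matrix is
[[2, -2, 0], [-1, 2, -1], [0, -1, 2]].
The roots have two lengths (squared-length ratio 2:1); the short ones are alpha_{2,3}. The associated Dynkin diagram is a chain of 3 nodes with a double edge at one end; the terminal node there is the unique long simple root (C_3), so the type is C_3 (the algebra sp(6)).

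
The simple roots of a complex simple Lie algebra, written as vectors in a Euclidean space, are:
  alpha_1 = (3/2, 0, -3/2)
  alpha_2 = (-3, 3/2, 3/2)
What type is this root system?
Compute the Cartan integers a_ij = 2(alpha_i, alpha_j)/(alpha_j, alpha_j); the resulting 2x2 Cartan matrix is
[[2, -1], [-3, 2]].
The roots have two lengths (squared-length ratio 3:1); the short ones are alpha_{1}. The associated Dynkin diagram is two nodes joined by a triple edge (G_2), so the type is G_2.

G_2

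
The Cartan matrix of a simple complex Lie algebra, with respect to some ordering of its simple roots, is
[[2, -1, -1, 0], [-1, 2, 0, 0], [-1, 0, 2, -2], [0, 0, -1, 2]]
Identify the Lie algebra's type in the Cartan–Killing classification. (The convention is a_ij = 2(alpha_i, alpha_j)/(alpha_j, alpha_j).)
The matrix has rank 4 with 2's on the diagonal. Reading the off-diagonal entries as Dynkin edges (a single edge where a_ij = a_ji = -1; a double or triple edge where a_ij * a_ji = 2 or 3), the diagram is a chain of 4 nodes with a double edge at one end; the terminal node there is the unique short simple root (B_4). One simple-root ordering that puts it in standard form is (alpha_2, alpha_1, alpha_3, alpha_4). So the algebra is type B_4, i.e. so(9).

B4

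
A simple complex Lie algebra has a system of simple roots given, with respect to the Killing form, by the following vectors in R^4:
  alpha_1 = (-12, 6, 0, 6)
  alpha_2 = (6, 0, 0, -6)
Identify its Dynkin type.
Compute the Cartan integers a_ij = 2(alpha_i, alpha_j)/(alpha_j, alpha_j); the resulting 2x2 Cartan matrix is
[[2, -3], [-1, 2]].
The roots have two lengths (squared-length ratio 3:1); the short ones are alpha_{2}. The associated Dynkin diagram is two nodes joined by a triple edge (G_2), so the type is G_2.

G_2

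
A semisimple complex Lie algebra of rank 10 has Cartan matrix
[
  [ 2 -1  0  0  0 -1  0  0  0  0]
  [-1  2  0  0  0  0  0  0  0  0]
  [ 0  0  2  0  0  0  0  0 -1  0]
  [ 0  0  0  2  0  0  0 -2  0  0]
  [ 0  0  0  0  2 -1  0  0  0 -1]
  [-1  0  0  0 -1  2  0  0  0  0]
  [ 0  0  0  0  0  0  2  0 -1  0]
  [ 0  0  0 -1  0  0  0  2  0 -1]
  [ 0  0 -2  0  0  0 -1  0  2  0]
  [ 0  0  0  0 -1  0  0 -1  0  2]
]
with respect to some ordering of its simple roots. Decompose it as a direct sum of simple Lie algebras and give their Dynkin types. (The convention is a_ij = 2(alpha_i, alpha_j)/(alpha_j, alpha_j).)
B_3 + C_7

The diagram associated to this matrix has two connected components: the simple roots {alpha_3, alpha_7, alpha_9} form a chain of 3 nodes with a double edge at one end; the terminal node there is the unique short simple root (B_3), and {alpha_1, alpha_2, alpha_4, alpha_5, alpha_6, alpha_8, alpha_10} form a chain of 7 nodes with a double edge at one end; the terminal node there is the unique long simple root (C_7). A semisimple Lie algebra decomposes uniquely as the direct sum of simple ideals, one per connected component of its Dynkin diagram, so g ≅ B_3 ⊕ C_7 (dimension 21 + 105 = 126).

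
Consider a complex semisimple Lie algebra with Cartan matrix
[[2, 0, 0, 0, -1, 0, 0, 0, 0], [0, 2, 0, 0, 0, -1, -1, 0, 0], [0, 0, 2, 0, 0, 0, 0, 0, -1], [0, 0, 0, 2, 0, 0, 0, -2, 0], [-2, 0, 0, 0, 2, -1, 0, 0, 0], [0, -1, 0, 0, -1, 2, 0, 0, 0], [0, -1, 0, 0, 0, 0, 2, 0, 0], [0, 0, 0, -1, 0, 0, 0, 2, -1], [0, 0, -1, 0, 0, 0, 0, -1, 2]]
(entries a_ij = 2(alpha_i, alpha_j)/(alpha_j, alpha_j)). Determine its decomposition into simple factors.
B_5 (so(11)) ⊕ C_4 (sp(8))

The diagram associated to this matrix has two connected components: the simple roots {alpha_1, alpha_2, alpha_5, alpha_6, alpha_7} form a chain of 5 nodes with a double edge at one end; the terminal node there is the unique short simple root (B_5), and {alpha_3, alpha_4, alpha_8, alpha_9} form a chain of 4 nodes with a double edge at one end; the terminal node there is the unique long simple root (C_4). A semisimple Lie algebra decomposes uniquely as the direct sum of simple ideals, one per connected component of its Dynkin diagram, so g ≅ B_5 ⊕ C_4 (dimension 55 + 36 = 91).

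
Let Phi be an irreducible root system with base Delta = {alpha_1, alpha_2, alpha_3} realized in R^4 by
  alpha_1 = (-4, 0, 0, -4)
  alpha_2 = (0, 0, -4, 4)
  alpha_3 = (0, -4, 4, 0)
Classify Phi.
A_3 (sl(4))

Compute the Cartan integers a_ij = 2(alpha_i, alpha_j)/(alpha_j, alpha_j); the resulting 3x3 Cartan matrix is
[[2, -1, 0], [-1, 2, -1], [0, -1, 2]].
All simple roots have the same length, so the diagram is simply laced. The associated Dynkin diagram is a chain of 3 nodes with single edges (A_3), so the type is A_3 (the algebra sl(4)).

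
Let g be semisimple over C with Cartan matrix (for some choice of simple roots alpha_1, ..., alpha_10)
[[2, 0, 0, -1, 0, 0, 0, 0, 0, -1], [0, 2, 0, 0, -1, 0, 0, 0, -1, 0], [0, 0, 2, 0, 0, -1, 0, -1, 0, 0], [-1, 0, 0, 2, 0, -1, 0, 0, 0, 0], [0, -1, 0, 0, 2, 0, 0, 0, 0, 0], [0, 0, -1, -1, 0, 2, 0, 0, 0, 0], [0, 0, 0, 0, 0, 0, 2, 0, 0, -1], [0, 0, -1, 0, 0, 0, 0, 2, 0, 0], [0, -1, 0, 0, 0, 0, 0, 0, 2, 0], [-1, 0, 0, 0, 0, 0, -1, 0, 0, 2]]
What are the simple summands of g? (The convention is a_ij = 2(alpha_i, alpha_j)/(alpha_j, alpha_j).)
The diagram associated to this matrix has two connected components: the simple roots {alpha_2, alpha_5, alpha_9} form a chain of 3 nodes with single edges (A_3), and {alpha_1, alpha_3, alpha_4, alpha_6, alpha_7, alpha_8, alpha_10} form a chain of 7 nodes with single edges (A_7). A semisimple Lie algebra decomposes uniquely as the direct sum of simple ideals, one per connected component of its Dynkin diagram, so g ≅ A_3 ⊕ A_7 (dimension 15 + 63 = 78).

A_3 ⊕ A_7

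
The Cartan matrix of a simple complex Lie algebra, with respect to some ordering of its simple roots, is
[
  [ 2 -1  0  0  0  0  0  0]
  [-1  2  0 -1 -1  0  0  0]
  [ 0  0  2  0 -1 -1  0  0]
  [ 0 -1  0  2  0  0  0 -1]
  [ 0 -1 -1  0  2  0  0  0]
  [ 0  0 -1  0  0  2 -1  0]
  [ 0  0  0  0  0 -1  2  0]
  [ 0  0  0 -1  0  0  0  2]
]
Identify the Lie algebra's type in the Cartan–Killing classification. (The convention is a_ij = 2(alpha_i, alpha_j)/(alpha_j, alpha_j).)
E_8

The matrix has rank 8 with 2's on the diagonal. Reading the off-diagonal entries as Dynkin edges (a single edge where a_ij = a_ji = -1; a double or triple edge where a_ij * a_ji = 2 or 3), the diagram is a chain of 7 nodes with one extra node attached to the third node from one end (E_8). One simple-root ordering that puts it in standard form is (alpha_8, alpha_1, alpha_4, alpha_2, alpha_5, alpha_3, alpha_6, alpha_7). So the algebra is type E_8.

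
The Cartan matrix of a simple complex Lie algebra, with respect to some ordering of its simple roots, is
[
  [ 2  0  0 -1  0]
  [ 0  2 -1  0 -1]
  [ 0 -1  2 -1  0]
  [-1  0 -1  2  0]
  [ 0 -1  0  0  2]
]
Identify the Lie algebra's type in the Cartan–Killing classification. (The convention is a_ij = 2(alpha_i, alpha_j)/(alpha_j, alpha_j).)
The matrix has rank 5 with 2's on the diagonal. Reading the off-diagonal entries as Dynkin edges (a single edge where a_ij = a_ji = -1; a double or triple edge where a_ij * a_ji = 2 or 3), the diagram is a chain of 5 nodes with single edges (A_5). One simple-root ordering that puts it in standard form is (alpha_5, alpha_2, alpha_3, alpha_4, alpha_1). So the algebra is type A_5, i.e. sl(6).

A_5 (sl(6))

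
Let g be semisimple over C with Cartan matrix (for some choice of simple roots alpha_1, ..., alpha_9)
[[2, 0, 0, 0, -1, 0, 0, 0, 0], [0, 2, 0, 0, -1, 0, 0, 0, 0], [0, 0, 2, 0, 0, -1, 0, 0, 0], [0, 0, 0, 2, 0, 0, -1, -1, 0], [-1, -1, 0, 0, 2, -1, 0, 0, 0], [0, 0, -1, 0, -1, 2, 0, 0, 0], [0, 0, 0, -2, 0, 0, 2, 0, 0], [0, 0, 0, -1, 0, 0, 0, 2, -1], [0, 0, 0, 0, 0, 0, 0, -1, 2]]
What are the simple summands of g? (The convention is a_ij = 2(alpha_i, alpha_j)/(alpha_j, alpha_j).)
The diagram associated to this matrix has two connected components: the simple roots {alpha_4, alpha_7, alpha_8, alpha_9} form a chain of 4 nodes with a double edge at one end; the terminal node there is the unique long simple root (C_4), and {alpha_1, alpha_2, alpha_3, alpha_5, alpha_6} form a chain of 3 nodes with a fork of two nodes at one end (D_5). A semisimple Lie algebra decomposes uniquely as the direct sum of simple ideals, one per connected component of its Dynkin diagram, so g ≅ C_4 ⊕ D_5 (dimension 36 + 45 = 81).

C_4 + D_5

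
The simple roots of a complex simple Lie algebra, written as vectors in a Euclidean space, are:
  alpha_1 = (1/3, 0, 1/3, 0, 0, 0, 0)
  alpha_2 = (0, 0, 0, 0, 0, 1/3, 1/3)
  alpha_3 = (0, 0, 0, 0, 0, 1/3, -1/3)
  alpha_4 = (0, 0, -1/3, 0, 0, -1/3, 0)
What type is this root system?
type D_4

Compute the Cartan integers a_ij = 2(alpha_i, alpha_j)/(alpha_j, alpha_j); the resulting 4x4 Cartan matrix is
[[2, 0, 0, -1], [0, 2, 0, -1], [0, 0, 2, -1], [-1, -1, -1, 2]].
All simple roots have the same length, so the diagram is simply laced. The associated Dynkin diagram is a chain of 2 nodes with a fork of two nodes at one end (D_4), so the type is D_4 (the algebra so(8)).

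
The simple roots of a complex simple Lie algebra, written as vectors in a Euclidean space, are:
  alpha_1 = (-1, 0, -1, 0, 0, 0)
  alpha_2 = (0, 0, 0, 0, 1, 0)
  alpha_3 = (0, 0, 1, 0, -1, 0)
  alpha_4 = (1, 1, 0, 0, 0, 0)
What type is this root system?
B_4

Compute the Cartan integers a_ij = 2(alpha_i, alpha_j)/(alpha_j, alpha_j); the resulting 4x4 Cartan matrix is
[[2, 0, -1, -1], [0, 2, -1, 0], [-1, -2, 2, 0], [-1, 0, 0, 2]].
The roots have two lengths (squared-length ratio 2:1); the short ones are alpha_{2}. The associated Dynkin diagram is a chain of 4 nodes with a double edge at one end; the terminal node there is the unique short simple root (B_4), so the type is B_4 (the algebra so(9)).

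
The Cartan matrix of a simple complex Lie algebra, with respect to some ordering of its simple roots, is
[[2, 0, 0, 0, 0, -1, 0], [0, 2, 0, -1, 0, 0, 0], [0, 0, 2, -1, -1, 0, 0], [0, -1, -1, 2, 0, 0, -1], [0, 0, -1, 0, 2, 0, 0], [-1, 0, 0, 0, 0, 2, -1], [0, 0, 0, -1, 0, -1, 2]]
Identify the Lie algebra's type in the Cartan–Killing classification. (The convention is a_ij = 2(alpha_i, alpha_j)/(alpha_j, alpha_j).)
The matrix has rank 7 with 2's on the diagonal. Reading the off-diagonal entries as Dynkin edges (a single edge where a_ij = a_ji = -1; a double or triple edge where a_ij * a_ji = 2 or 3), the diagram is a chain of 6 nodes with one extra node attached to the third node from one end (E_7). One simple-root ordering that puts it in standard form is (alpha_5, alpha_2, alpha_3, alpha_4, alpha_7, alpha_6, alpha_1). So the algebra is type E_7.

E_7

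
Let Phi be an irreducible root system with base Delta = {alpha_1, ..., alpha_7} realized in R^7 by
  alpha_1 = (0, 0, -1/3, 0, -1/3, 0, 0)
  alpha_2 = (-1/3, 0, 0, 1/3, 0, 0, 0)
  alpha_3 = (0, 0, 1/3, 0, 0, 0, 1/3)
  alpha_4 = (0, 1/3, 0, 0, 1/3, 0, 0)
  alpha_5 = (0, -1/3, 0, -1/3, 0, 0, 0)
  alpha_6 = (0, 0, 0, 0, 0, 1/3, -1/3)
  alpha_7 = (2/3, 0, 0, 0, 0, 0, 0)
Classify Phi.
C7

Compute the Cartan integers a_ij = 2(alpha_i, alpha_j)/(alpha_j, alpha_j); the resulting 7x7 Cartan matrix is
[[2, 0, -1, -1, 0, 0, 0], [0, 2, 0, 0, -1, 0, -1], [-1, 0, 2, 0, 0, -1, 0], [-1, 0, 0, 2, -1, 0, 0], [0, -1, 0, -1, 2, 0, 0], [0, 0, -1, 0, 0, 2, 0], [0, -2, 0, 0, 0, 0, 2]].
The roots have two lengths (squared-length ratio 2:1); the short ones are alpha_{1,2,3,4,5,6}. The associated Dynkin diagram is a chain of 7 nodes with a double edge at one end; the terminal node there is the unique long simple root (C_7), so the type is C_7 (the algebra sp(14)).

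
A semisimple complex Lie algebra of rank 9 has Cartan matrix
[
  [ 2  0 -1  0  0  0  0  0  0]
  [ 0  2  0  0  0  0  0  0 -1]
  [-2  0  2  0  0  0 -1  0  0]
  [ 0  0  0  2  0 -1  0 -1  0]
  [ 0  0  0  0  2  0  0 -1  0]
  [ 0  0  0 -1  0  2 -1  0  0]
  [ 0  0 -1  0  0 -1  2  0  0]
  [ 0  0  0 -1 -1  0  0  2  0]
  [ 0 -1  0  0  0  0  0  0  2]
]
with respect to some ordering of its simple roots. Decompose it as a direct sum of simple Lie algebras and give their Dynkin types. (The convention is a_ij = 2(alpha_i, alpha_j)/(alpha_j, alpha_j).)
A_2 (sl(3)) ⊕ B_7 (so(15))

The diagram associated to this matrix has two connected components: the simple roots {alpha_2, alpha_9} form a chain of 2 nodes with single edges (A_2), and {alpha_1, alpha_3, alpha_4, alpha_5, alpha_6, alpha_7, alpha_8} form a chain of 7 nodes with a double edge at one end; the terminal node there is the unique short simple root (B_7). A semisimple Lie algebra decomposes uniquely as the direct sum of simple ideals, one per connected component of its Dynkin diagram, so g ≅ A_2 ⊕ B_7 (dimension 8 + 105 = 113).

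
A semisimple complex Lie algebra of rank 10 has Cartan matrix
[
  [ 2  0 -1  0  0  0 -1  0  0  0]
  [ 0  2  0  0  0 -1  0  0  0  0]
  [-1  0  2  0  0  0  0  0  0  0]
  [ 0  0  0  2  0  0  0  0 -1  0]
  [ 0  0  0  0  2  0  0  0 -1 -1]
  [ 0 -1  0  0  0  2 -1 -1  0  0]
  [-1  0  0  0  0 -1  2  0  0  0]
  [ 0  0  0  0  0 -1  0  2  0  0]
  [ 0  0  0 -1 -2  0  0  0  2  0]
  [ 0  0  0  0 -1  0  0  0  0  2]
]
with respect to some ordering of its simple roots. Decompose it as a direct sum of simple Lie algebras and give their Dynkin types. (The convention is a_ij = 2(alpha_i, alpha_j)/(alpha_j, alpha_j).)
type D_6 + type F_4

The diagram associated to this matrix has two connected components: the simple roots {alpha_1, alpha_2, alpha_3, alpha_6, alpha_7, alpha_8} form a chain of 4 nodes with a fork of two nodes at one end (D_6), and {alpha_4, alpha_5, alpha_9, alpha_10} form a chain of 4 nodes with a double edge between the middle two (F_4). A semisimple Lie algebra decomposes uniquely as the direct sum of simple ideals, one per connected component of its Dynkin diagram, so g ≅ D_6 ⊕ F_4 (dimension 66 + 52 = 118).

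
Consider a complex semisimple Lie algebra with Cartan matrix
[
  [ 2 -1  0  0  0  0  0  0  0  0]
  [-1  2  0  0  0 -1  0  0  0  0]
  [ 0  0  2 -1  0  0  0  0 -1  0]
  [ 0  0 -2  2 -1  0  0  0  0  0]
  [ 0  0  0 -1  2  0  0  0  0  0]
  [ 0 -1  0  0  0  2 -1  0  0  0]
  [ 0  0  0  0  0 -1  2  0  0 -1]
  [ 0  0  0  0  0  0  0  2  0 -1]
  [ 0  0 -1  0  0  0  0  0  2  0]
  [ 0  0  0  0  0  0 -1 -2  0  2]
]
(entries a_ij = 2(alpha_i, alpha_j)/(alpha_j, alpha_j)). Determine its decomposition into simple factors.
B_6 ⊕ F_4

The diagram associated to this matrix has two connected components: the simple roots {alpha_1, alpha_2, alpha_6, alpha_7, alpha_8, alpha_10} form a chain of 6 nodes with a double edge at one end; the terminal node there is the unique short simple root (B_6), and {alpha_3, alpha_4, alpha_5, alpha_9} form a chain of 4 nodes with a double edge between the middle two (F_4). A semisimple Lie algebra decomposes uniquely as the direct sum of simple ideals, one per connected component of its Dynkin diagram, so g ≅ B_6 ⊕ F_4 (dimension 78 + 52 = 130).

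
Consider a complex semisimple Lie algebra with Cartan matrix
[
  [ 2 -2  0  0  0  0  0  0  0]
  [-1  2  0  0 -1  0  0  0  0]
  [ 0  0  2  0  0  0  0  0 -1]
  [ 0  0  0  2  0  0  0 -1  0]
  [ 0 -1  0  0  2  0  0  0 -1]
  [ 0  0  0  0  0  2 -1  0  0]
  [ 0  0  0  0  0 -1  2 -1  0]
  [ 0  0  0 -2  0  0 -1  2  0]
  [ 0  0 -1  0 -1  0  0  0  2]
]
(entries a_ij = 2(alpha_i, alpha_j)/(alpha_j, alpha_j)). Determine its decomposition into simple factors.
The diagram associated to this matrix has two connected components: the simple roots {alpha_4, alpha_6, alpha_7, alpha_8} form a chain of 4 nodes with a double edge at one end; the terminal node there is the unique short simple root (B_4), and {alpha_1, alpha_2, alpha_3, alpha_5, alpha_9} form a chain of 5 nodes with a double edge at one end; the terminal node there is the unique long simple root (C_5). A semisimple Lie algebra decomposes uniquely as the direct sum of simple ideals, one per connected component of its Dynkin diagram, so g ≅ B_4 ⊕ C_5 (dimension 36 + 55 = 91).

B4 + C5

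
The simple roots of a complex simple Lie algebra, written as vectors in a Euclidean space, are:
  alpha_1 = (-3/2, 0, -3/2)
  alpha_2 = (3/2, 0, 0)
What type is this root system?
B2

Compute the Cartan integers a_ij = 2(alpha_i, alpha_j)/(alpha_j, alpha_j); the resulting 2x2 Cartan matrix is
[[2, -2], [-1, 2]].
The roots have two lengths (squared-length ratio 2:1); the short ones are alpha_{2}. The associated Dynkin diagram is a chain of 2 nodes with a double edge at one end; the terminal node there is the unique short simple root (B_2), so the type is B_2 (the algebra so(5)).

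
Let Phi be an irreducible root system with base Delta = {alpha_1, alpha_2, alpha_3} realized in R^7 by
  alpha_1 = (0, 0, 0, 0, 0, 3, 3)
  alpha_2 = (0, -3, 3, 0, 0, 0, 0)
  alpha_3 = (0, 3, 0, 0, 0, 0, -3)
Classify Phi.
Compute the Cartan integers a_ij = 2(alpha_i, alpha_j)/(alpha_j, alpha_j); the resulting 3x3 Cartan matrix is
[[2, 0, -1], [0, 2, -1], [-1, -1, 2]].
All simple roots have the same length, so the diagram is simply laced. The associated Dynkin diagram is a chain of 3 nodes with single edges (A_3), so the type is A_3 (the algebra sl(4)).

A_3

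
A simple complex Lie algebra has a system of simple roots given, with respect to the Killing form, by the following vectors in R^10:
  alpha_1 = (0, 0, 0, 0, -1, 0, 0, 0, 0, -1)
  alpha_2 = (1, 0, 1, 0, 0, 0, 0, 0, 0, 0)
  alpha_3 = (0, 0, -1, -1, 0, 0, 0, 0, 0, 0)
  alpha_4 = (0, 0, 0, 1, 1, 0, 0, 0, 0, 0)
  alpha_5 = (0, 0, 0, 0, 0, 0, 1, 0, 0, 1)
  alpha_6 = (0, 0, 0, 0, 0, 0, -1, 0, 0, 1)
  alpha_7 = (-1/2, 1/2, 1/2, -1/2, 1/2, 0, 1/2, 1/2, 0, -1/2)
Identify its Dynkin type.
E7

Compute the Cartan integers a_ij = 2(alpha_i, alpha_j)/(alpha_j, alpha_j); the resulting 7x7 Cartan matrix is
[[2, 0, 0, -1, -1, -1, 0], [0, 2, -1, 0, 0, 0, 0], [0, -1, 2, -1, 0, 0, 0], [-1, 0, -1, 2, 0, 0, 0], [-1, 0, 0, 0, 2, 0, 0], [-1, 0, 0, 0, 0, 2, -1], [0, 0, 0, 0, 0, -1, 2]].
All simple roots have the same length, so the diagram is simply laced. The associated Dynkin diagram is a chain of 6 nodes with one extra node attached to the third node from one end (E_7), so the type is E_7.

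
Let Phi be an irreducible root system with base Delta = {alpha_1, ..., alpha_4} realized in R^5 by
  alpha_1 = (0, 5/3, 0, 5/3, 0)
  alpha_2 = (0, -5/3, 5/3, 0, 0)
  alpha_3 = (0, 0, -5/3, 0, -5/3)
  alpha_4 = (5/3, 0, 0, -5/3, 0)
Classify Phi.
Compute the Cartan integers a_ij = 2(alpha_i, alpha_j)/(alpha_j, alpha_j); the resulting 4x4 Cartan matrix is
[[2, -1, 0, -1], [-1, 2, -1, 0], [0, -1, 2, 0], [-1, 0, 0, 2]].
All simple roots have the same length, so the diagram is simply laced. The associated Dynkin diagram is a chain of 4 nodes with single edges (A_4), so the type is A_4 (the algebra sl(5)).

A_4 (sl(5))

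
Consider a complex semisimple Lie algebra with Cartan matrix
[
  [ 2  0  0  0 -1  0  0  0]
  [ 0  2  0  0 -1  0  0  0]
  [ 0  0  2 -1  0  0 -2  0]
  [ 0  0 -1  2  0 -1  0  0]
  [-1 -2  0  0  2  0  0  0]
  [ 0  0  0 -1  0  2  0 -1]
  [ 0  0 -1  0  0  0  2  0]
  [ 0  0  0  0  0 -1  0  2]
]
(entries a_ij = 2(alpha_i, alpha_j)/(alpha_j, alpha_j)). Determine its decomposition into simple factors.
type B_3 ⊕ type B_5

The diagram associated to this matrix has two connected components: the simple roots {alpha_1, alpha_2, alpha_5} form a chain of 3 nodes with a double edge at one end; the terminal node there is the unique short simple root (B_3), and {alpha_3, alpha_4, alpha_6, alpha_7, alpha_8} form a chain of 5 nodes with a double edge at one end; the terminal node there is the unique short simple root (B_5). A semisimple Lie algebra decomposes uniquely as the direct sum of simple ideals, one per connected component of its Dynkin diagram, so g ≅ B_3 ⊕ B_5 (dimension 21 + 55 = 76).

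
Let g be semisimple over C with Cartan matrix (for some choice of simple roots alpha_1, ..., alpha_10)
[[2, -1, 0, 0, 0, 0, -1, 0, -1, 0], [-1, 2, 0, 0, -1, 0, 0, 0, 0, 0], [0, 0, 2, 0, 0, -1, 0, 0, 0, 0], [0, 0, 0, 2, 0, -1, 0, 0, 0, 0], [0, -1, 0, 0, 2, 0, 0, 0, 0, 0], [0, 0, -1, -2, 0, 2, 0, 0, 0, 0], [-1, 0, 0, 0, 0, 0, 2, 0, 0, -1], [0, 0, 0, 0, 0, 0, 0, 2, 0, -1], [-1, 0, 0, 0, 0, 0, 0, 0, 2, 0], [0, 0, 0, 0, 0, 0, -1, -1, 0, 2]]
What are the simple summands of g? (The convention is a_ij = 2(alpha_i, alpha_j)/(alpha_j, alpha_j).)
B_3 + E_7

The diagram associated to this matrix has two connected components: the simple roots {alpha_3, alpha_4, alpha_6} form a chain of 3 nodes with a double edge at one end; the terminal node there is the unique short simple root (B_3), and {alpha_1, alpha_2, alpha_5, alpha_7, alpha_8, alpha_9, alpha_10} form a chain of 6 nodes with one extra node attached to the third node from one end (E_7). A semisimple Lie algebra decomposes uniquely as the direct sum of simple ideals, one per connected component of its Dynkin diagram, so g ≅ B_3 ⊕ E_7 (dimension 21 + 133 = 154).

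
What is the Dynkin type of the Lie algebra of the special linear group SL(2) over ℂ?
A_1 (sl(2))

This is sl(2), which has dimension 2^2 - 1 = 3 and rank 2 - 1 = 1 (a Cartan subalgebra is the diagonal traceless matrices). In the classification of classical Lie algebras, the special linear algebra sl(n+1) has type A_n; here n = 1, so the Dynkin diagram is a chain of 1 nodes with single edges (A_1). Hence the type is A_1.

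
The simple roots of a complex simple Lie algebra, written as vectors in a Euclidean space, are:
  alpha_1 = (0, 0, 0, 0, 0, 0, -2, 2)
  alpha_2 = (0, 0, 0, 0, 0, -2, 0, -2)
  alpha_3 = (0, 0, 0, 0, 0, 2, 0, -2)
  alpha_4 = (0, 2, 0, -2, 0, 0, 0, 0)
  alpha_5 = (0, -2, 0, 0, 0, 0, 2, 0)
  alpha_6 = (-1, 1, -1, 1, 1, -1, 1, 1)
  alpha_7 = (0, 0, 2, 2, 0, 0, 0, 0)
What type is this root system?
type E_7

Compute the Cartan integers a_ij = 2(alpha_i, alpha_j)/(alpha_j, alpha_j); the resulting 7x7 Cartan matrix is
[[2, -1, -1, 0, -1, 0, 0], [-1, 2, 0, 0, 0, 0, 0], [-1, 0, 2, 0, 0, -1, 0], [0, 0, 0, 2, -1, 0, -1], [-1, 0, 0, -1, 2, 0, 0], [0, 0, -1, 0, 0, 2, 0], [0, 0, 0, -1, 0, 0, 2]].
All simple roots have the same length, so the diagram is simply laced. The associated Dynkin diagram is a chain of 6 nodes with one extra node attached to the third node from one end (E_7), so the type is E_7.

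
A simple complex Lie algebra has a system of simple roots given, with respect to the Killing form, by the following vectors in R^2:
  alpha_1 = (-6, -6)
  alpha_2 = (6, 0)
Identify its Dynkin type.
B_2 (so(5))

Compute the Cartan integers a_ij = 2(alpha_i, alpha_j)/(alpha_j, alpha_j); the resulting 2x2 Cartan matrix is
[[2, -2], [-1, 2]].
The roots have two lengths (squared-length ratio 2:1); the short ones are alpha_{2}. The associated Dynkin diagram is a chain of 2 nodes with a double edge at one end; the terminal node there is the unique short simple root (B_2), so the type is B_2 (the algebra so(5)).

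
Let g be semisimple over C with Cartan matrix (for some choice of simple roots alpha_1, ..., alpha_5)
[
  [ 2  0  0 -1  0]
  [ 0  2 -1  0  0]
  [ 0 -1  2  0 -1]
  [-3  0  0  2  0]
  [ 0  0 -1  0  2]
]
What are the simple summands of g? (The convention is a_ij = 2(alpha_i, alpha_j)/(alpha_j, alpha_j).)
A3 + G2

The diagram associated to this matrix has two connected components: the simple roots {alpha_2, alpha_3, alpha_5} form a chain of 3 nodes with single edges (A_3), and {alpha_1, alpha_4} form two nodes joined by a triple edge (G_2). A semisimple Lie algebra decomposes uniquely as the direct sum of simple ideals, one per connected component of its Dynkin diagram, so g ≅ A_3 ⊕ G_2 (dimension 15 + 14 = 29).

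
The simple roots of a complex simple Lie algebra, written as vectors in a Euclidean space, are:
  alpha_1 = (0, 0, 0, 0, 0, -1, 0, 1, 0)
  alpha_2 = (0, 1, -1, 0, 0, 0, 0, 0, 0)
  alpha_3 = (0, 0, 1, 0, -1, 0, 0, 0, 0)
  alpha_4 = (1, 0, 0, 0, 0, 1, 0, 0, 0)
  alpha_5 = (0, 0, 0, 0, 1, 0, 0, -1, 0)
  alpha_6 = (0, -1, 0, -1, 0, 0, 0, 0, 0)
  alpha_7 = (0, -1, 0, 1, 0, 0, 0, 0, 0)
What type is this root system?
Compute the Cartan integers a_ij = 2(alpha_i, alpha_j)/(alpha_j, alpha_j); the resulting 7x7 Cartan matrix is
[[2, 0, 0, -1, -1, 0, 0], [0, 2, -1, 0, 0, -1, -1], [0, -1, 2, 0, -1, 0, 0], [-1, 0, 0, 2, 0, 0, 0], [-1, 0, -1, 0, 2, 0, 0], [0, -1, 0, 0, 0, 2, 0], [0, -1, 0, 0, 0, 0, 2]].
All simple roots have the same length, so the diagram is simply laced. The associated Dynkin diagram is a chain of 5 nodes with a fork of two nodes at one end (D_7), so the type is D_7 (the algebra so(14)).

D7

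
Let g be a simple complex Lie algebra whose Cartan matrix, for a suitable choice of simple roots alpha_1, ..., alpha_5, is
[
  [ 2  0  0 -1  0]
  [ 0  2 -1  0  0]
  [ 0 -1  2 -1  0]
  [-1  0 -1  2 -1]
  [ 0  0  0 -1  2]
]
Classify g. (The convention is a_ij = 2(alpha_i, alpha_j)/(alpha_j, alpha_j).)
The matrix has rank 5 with 2's on the diagonal. Reading the off-diagonal entries as Dynkin edges (a single edge where a_ij = a_ji = -1; a double or triple edge where a_ij * a_ji = 2 or 3), the diagram is a chain of 3 nodes with a fork of two nodes at one end (D_5). One simple-root ordering that puts it in standard form is (alpha_2, alpha_3, alpha_4, alpha_5, alpha_1). So the algebra is type D_5, i.e. so(10).

type D_5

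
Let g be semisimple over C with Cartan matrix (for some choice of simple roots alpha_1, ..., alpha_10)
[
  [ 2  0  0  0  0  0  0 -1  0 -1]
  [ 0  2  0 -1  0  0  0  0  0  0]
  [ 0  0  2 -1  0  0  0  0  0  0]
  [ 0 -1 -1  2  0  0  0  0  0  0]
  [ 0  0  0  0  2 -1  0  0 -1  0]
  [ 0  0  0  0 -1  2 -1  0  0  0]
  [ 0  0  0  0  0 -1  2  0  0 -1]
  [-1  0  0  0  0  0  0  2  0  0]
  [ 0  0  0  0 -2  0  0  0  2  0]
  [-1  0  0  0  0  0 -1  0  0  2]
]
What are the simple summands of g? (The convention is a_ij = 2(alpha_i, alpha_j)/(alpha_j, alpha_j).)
A_3 + C_7

The diagram associated to this matrix has two connected components: the simple roots {alpha_2, alpha_3, alpha_4} form a chain of 3 nodes with single edges (A_3), and {alpha_1, alpha_5, alpha_6, alpha_7, alpha_8, alpha_9, alpha_10} form a chain of 7 nodes with a double edge at one end; the terminal node there is the unique long simple root (C_7). A semisimple Lie algebra decomposes uniquely as the direct sum of simple ideals, one per connected component of its Dynkin diagram, so g ≅ A_3 ⊕ C_7 (dimension 15 + 105 = 120).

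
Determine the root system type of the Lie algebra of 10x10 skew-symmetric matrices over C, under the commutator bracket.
type D_5

This is so(10) with 10 even, which has dimension 10(10-1)/2 = 45 and rank 10/2 = 5. In the classification of classical Lie algebras, the orthogonal algebra so(2n) in an even number of variables has type D_n; here n = 5, so the Dynkin diagram is a chain of 3 nodes with a fork of two nodes at one end (D_5). Hence the type is D_5.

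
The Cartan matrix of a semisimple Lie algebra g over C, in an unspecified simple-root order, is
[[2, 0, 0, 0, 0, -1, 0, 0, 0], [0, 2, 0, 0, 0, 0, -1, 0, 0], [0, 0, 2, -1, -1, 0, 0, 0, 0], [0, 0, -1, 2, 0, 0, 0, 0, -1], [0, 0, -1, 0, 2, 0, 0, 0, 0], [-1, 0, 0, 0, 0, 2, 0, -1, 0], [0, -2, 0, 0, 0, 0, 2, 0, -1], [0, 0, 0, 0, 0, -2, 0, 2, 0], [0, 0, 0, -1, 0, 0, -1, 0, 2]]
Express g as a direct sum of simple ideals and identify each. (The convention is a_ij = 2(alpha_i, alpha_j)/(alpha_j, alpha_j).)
B6 ⊕ C3

The diagram associated to this matrix has two connected components: the simple roots {alpha_2, alpha_3, alpha_4, alpha_5, alpha_7, alpha_9} form a chain of 6 nodes with a double edge at one end; the terminal node there is the unique short simple root (B_6), and {alpha_1, alpha_6, alpha_8} form a chain of 3 nodes with a double edge at one end; the terminal node there is the unique long simple root (C_3). A semisimple Lie algebra decomposes uniquely as the direct sum of simple ideals, one per connected component of its Dynkin diagram, so g ≅ B_6 ⊕ C_3 (dimension 78 + 21 = 99).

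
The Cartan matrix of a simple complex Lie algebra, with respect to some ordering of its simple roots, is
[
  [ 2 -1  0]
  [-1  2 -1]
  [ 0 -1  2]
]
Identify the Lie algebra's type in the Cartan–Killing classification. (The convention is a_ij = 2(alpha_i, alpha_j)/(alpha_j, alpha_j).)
A_3

The matrix has rank 3 with 2's on the diagonal. Reading the off-diagonal entries as Dynkin edges (a single edge where a_ij = a_ji = -1; a double or triple edge where a_ij * a_ji = 2 or 3), the diagram is a chain of 3 nodes with single edges (A_3). One simple-root ordering that puts it in standard form is (alpha_3, alpha_2, alpha_1). So the algebra is type A_3, i.e. sl(4).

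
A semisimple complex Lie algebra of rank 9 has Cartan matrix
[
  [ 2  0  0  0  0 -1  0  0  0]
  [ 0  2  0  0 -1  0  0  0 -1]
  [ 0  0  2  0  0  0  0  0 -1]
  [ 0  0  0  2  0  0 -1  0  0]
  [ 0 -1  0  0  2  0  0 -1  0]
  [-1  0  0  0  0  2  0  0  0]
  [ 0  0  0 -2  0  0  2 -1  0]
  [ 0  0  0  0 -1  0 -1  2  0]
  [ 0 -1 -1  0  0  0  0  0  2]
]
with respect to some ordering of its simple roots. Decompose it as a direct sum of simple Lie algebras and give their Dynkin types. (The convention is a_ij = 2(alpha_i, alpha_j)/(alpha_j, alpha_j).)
type A_2 ⊕ type B_7

The diagram associated to this matrix has two connected components: the simple roots {alpha_1, alpha_6} form a chain of 2 nodes with single edges (A_2), and {alpha_2, alpha_3, alpha_4, alpha_5, alpha_7, alpha_8, alpha_9} form a chain of 7 nodes with a double edge at one end; the terminal node there is the unique short simple root (B_7). A semisimple Lie algebra decomposes uniquely as the direct sum of simple ideals, one per connected component of its Dynkin diagram, so g ≅ A_2 ⊕ B_7 (dimension 8 + 105 = 113).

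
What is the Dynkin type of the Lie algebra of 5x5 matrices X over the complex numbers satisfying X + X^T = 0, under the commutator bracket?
This is so(5) with 5 odd, which has dimension 5(5-1)/2 = 10 and rank (5-1)/2 = 2. In the classification of classical Lie algebras, the orthogonal algebra so(2n+1) in an odd number of variables has type B_n; here n = 2, so the Dynkin diagram is a chain of 2 nodes with a double edge at one end; the terminal node there is the unique short simple root (B_2). Hence the type is B_2.

type B_2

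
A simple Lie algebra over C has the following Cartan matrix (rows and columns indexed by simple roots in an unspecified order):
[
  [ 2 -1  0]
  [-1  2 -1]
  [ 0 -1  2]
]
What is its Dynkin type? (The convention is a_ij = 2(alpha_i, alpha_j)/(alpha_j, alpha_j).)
The matrix has rank 3 with 2's on the diagonal. Reading the off-diagonal entries as Dynkin edges (a single edge where a_ij = a_ji = -1; a double or triple edge where a_ij * a_ji = 2 or 3), the diagram is a chain of 3 nodes with single edges (A_3). One simple-root ordering that puts it in standard form is (alpha_3, alpha_2, alpha_1). So the algebra is type A_3, i.e. sl(4).

type A_3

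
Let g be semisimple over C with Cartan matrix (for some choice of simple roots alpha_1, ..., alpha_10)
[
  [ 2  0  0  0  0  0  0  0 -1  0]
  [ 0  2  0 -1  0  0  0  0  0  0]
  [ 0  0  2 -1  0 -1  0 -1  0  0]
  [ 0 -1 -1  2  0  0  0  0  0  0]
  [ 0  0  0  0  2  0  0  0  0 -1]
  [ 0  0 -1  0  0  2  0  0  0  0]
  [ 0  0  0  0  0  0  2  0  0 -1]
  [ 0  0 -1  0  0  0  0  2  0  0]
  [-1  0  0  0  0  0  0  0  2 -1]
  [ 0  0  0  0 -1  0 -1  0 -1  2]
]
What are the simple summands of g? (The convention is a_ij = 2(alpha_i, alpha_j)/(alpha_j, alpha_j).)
type D_5 ⊕ type D_5

The diagram associated to this matrix has two connected components: the simple roots {alpha_2, alpha_3, alpha_4, alpha_6, alpha_8} form a chain of 3 nodes with a fork of two nodes at one end (D_5), and {alpha_1, alpha_5, alpha_7, alpha_9, alpha_10} form a chain of 3 nodes with a fork of two nodes at one end (D_5). A semisimple Lie algebra decomposes uniquely as the direct sum of simple ideals, one per connected component of its Dynkin diagram, so g ≅ D_5 ⊕ D_5 (dimension 45 + 45 = 90).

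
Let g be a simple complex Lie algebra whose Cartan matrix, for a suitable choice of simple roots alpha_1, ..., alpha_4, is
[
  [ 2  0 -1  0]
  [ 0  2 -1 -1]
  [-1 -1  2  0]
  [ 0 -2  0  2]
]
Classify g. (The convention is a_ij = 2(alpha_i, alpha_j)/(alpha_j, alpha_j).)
The matrix has rank 4 with 2's on the diagonal. Reading the off-diagonal entries as Dynkin edges (a single edge where a_ij = a_ji = -1; a double or triple edge where a_ij * a_ji = 2 or 3), the diagram is a chain of 4 nodes with a double edge at one end; the terminal node there is the unique long simple root (C_4). One simple-root ordering that puts it in standard form is (alpha_1, alpha_3, alpha_2, alpha_4). So the algebra is type C_4, i.e. sp(8).

C_4 (sp(8))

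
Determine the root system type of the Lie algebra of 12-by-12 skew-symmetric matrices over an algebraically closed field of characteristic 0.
type D_6

This is so(12) with 12 even, which has dimension 12(12-1)/2 = 66 and rank 12/2 = 6. In the classification of classical Lie algebras, the orthogonal algebra so(2n) in an even number of variables has type D_n; here n = 6, so the Dynkin diagram is a chain of 4 nodes with a fork of two nodes at one end (D_6). Hence the type is D_6.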